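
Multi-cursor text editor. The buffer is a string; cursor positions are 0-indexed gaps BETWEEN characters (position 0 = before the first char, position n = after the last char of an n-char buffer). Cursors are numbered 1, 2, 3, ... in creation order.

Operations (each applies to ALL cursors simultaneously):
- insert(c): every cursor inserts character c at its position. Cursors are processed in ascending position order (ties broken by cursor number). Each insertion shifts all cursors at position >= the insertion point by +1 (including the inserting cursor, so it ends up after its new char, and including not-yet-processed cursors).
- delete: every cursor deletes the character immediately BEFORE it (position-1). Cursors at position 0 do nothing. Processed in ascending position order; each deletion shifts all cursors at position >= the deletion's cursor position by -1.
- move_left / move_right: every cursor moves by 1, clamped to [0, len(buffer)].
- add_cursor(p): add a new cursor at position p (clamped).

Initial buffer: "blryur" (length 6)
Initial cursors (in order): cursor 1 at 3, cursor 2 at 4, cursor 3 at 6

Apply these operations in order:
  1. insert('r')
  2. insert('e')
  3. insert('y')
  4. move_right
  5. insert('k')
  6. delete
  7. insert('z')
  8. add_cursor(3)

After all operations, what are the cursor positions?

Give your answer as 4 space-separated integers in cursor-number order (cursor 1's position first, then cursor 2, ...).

After op 1 (insert('r')): buffer="blrryrurr" (len 9), cursors c1@4 c2@6 c3@9, authorship ...1.2..3
After op 2 (insert('e')): buffer="blrreyreurre" (len 12), cursors c1@5 c2@8 c3@12, authorship ...11.22..33
After op 3 (insert('y')): buffer="blrreyyreyurrey" (len 15), cursors c1@6 c2@10 c3@15, authorship ...111.222..333
After op 4 (move_right): buffer="blrreyyreyurrey" (len 15), cursors c1@7 c2@11 c3@15, authorship ...111.222..333
After op 5 (insert('k')): buffer="blrreyykreyukrreyk" (len 18), cursors c1@8 c2@13 c3@18, authorship ...111.1222.2.3333
After op 6 (delete): buffer="blrreyyreyurrey" (len 15), cursors c1@7 c2@11 c3@15, authorship ...111.222..333
After op 7 (insert('z')): buffer="blrreyyzreyuzrreyz" (len 18), cursors c1@8 c2@13 c3@18, authorship ...111.1222.2.3333
After op 8 (add_cursor(3)): buffer="blrreyyzreyuzrreyz" (len 18), cursors c4@3 c1@8 c2@13 c3@18, authorship ...111.1222.2.3333

Answer: 8 13 18 3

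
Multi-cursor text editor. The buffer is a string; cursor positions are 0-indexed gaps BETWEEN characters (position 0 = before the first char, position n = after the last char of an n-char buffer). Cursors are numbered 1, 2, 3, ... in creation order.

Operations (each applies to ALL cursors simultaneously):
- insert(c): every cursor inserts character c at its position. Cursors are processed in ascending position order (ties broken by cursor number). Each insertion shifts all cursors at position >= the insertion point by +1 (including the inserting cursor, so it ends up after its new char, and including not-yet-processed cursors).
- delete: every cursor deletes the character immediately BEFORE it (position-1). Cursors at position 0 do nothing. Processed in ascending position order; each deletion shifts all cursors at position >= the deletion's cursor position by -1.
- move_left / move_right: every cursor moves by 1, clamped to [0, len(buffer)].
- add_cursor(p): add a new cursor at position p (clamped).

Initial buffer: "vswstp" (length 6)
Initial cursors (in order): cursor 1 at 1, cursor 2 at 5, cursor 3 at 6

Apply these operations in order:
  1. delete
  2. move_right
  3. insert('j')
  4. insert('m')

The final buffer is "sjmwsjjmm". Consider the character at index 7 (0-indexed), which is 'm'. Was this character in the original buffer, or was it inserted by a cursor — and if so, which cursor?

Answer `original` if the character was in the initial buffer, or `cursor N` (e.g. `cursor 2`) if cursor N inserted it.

Answer: cursor 2

Derivation:
After op 1 (delete): buffer="sws" (len 3), cursors c1@0 c2@3 c3@3, authorship ...
After op 2 (move_right): buffer="sws" (len 3), cursors c1@1 c2@3 c3@3, authorship ...
After op 3 (insert('j')): buffer="sjwsjj" (len 6), cursors c1@2 c2@6 c3@6, authorship .1..23
After op 4 (insert('m')): buffer="sjmwsjjmm" (len 9), cursors c1@3 c2@9 c3@9, authorship .11..2323
Authorship (.=original, N=cursor N): . 1 1 . . 2 3 2 3
Index 7: author = 2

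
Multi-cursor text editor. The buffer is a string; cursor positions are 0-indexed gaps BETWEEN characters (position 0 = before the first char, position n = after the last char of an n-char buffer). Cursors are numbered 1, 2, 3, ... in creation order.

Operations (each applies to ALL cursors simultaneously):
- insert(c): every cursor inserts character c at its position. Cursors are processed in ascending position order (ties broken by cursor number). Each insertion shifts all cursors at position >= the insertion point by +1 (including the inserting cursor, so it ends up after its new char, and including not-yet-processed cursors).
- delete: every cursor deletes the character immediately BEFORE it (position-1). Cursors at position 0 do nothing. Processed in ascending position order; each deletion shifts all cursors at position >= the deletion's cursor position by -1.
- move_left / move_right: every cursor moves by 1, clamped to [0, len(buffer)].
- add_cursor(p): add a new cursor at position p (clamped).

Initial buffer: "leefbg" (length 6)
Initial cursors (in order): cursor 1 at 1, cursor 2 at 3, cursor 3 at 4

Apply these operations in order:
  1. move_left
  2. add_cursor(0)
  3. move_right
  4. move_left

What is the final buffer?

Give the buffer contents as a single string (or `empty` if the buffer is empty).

After op 1 (move_left): buffer="leefbg" (len 6), cursors c1@0 c2@2 c3@3, authorship ......
After op 2 (add_cursor(0)): buffer="leefbg" (len 6), cursors c1@0 c4@0 c2@2 c3@3, authorship ......
After op 3 (move_right): buffer="leefbg" (len 6), cursors c1@1 c4@1 c2@3 c3@4, authorship ......
After op 4 (move_left): buffer="leefbg" (len 6), cursors c1@0 c4@0 c2@2 c3@3, authorship ......

Answer: leefbg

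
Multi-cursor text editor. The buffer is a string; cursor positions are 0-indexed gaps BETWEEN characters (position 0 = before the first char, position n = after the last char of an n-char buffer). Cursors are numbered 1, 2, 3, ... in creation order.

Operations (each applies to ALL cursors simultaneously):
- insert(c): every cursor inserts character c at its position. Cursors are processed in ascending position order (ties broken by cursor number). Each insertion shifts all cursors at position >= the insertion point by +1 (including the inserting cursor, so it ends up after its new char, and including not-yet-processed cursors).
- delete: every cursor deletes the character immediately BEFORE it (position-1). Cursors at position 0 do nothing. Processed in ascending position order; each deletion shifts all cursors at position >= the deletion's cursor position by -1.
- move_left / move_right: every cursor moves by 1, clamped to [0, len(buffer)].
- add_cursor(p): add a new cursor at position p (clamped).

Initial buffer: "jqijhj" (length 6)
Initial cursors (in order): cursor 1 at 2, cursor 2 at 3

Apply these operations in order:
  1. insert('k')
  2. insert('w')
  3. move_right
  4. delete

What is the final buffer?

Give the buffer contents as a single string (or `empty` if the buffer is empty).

After op 1 (insert('k')): buffer="jqkikjhj" (len 8), cursors c1@3 c2@5, authorship ..1.2...
After op 2 (insert('w')): buffer="jqkwikwjhj" (len 10), cursors c1@4 c2@7, authorship ..11.22...
After op 3 (move_right): buffer="jqkwikwjhj" (len 10), cursors c1@5 c2@8, authorship ..11.22...
After op 4 (delete): buffer="jqkwkwhj" (len 8), cursors c1@4 c2@6, authorship ..1122..

Answer: jqkwkwhj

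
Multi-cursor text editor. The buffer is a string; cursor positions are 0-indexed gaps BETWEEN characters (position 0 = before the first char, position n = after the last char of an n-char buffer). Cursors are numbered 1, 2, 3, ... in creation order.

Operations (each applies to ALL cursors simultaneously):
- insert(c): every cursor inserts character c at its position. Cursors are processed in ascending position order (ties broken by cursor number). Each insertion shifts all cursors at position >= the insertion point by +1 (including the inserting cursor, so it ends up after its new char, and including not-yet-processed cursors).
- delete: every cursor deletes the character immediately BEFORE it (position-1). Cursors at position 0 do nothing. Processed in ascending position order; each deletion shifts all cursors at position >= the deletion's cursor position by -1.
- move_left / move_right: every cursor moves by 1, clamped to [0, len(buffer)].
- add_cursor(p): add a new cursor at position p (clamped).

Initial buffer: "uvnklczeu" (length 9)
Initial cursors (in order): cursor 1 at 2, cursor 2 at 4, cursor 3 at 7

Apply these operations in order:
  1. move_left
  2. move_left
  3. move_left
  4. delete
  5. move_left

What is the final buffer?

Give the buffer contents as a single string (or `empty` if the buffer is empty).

After op 1 (move_left): buffer="uvnklczeu" (len 9), cursors c1@1 c2@3 c3@6, authorship .........
After op 2 (move_left): buffer="uvnklczeu" (len 9), cursors c1@0 c2@2 c3@5, authorship .........
After op 3 (move_left): buffer="uvnklczeu" (len 9), cursors c1@0 c2@1 c3@4, authorship .........
After op 4 (delete): buffer="vnlczeu" (len 7), cursors c1@0 c2@0 c3@2, authorship .......
After op 5 (move_left): buffer="vnlczeu" (len 7), cursors c1@0 c2@0 c3@1, authorship .......

Answer: vnlczeu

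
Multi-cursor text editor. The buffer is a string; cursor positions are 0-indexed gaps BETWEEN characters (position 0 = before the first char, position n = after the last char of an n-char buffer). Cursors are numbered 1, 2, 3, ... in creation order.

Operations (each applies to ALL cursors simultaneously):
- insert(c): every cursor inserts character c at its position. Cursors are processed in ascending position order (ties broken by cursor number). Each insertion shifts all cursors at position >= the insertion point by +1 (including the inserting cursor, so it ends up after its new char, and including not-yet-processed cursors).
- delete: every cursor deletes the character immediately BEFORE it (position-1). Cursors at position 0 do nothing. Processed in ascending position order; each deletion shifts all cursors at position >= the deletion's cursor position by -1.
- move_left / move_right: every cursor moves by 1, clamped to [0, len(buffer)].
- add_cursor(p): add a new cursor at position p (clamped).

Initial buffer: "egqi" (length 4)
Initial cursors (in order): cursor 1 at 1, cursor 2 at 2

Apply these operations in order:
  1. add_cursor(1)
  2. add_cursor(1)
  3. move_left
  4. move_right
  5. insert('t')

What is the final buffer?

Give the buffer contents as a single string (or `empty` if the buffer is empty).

After op 1 (add_cursor(1)): buffer="egqi" (len 4), cursors c1@1 c3@1 c2@2, authorship ....
After op 2 (add_cursor(1)): buffer="egqi" (len 4), cursors c1@1 c3@1 c4@1 c2@2, authorship ....
After op 3 (move_left): buffer="egqi" (len 4), cursors c1@0 c3@0 c4@0 c2@1, authorship ....
After op 4 (move_right): buffer="egqi" (len 4), cursors c1@1 c3@1 c4@1 c2@2, authorship ....
After op 5 (insert('t')): buffer="etttgtqi" (len 8), cursors c1@4 c3@4 c4@4 c2@6, authorship .134.2..

Answer: etttgtqi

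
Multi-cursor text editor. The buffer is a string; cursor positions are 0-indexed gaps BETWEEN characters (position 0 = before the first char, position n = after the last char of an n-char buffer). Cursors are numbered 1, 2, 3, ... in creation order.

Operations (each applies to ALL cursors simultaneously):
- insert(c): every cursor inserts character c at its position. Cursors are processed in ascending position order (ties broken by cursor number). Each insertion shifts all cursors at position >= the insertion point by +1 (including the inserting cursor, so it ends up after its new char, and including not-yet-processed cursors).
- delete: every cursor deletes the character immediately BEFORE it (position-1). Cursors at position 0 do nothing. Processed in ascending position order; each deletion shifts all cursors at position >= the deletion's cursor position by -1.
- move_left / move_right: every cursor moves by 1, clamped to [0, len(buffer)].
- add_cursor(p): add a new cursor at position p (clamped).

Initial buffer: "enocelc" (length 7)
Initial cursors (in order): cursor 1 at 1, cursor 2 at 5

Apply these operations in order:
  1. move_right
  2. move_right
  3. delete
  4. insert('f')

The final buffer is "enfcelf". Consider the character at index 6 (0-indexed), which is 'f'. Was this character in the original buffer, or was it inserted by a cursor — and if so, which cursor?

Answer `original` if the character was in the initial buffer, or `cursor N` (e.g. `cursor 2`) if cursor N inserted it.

After op 1 (move_right): buffer="enocelc" (len 7), cursors c1@2 c2@6, authorship .......
After op 2 (move_right): buffer="enocelc" (len 7), cursors c1@3 c2@7, authorship .......
After op 3 (delete): buffer="encel" (len 5), cursors c1@2 c2@5, authorship .....
After op 4 (insert('f')): buffer="enfcelf" (len 7), cursors c1@3 c2@7, authorship ..1...2
Authorship (.=original, N=cursor N): . . 1 . . . 2
Index 6: author = 2

Answer: cursor 2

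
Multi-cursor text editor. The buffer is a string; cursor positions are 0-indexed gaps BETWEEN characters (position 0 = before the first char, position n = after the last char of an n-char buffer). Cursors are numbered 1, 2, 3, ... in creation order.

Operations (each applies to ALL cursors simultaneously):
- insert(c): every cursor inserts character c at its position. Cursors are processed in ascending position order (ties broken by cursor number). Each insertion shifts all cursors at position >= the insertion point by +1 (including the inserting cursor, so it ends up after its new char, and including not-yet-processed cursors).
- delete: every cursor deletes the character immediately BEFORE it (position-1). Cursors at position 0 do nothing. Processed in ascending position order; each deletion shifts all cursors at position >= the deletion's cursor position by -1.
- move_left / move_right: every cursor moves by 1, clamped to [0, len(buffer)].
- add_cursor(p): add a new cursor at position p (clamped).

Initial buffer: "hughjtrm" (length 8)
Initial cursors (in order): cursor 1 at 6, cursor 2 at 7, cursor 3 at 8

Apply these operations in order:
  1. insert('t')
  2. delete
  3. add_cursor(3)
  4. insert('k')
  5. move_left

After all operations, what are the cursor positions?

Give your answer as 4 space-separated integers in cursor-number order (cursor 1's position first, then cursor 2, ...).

After op 1 (insert('t')): buffer="hughjttrtmt" (len 11), cursors c1@7 c2@9 c3@11, authorship ......1.2.3
After op 2 (delete): buffer="hughjtrm" (len 8), cursors c1@6 c2@7 c3@8, authorship ........
After op 3 (add_cursor(3)): buffer="hughjtrm" (len 8), cursors c4@3 c1@6 c2@7 c3@8, authorship ........
After op 4 (insert('k')): buffer="hugkhjtkrkmk" (len 12), cursors c4@4 c1@8 c2@10 c3@12, authorship ...4...1.2.3
After op 5 (move_left): buffer="hugkhjtkrkmk" (len 12), cursors c4@3 c1@7 c2@9 c3@11, authorship ...4...1.2.3

Answer: 7 9 11 3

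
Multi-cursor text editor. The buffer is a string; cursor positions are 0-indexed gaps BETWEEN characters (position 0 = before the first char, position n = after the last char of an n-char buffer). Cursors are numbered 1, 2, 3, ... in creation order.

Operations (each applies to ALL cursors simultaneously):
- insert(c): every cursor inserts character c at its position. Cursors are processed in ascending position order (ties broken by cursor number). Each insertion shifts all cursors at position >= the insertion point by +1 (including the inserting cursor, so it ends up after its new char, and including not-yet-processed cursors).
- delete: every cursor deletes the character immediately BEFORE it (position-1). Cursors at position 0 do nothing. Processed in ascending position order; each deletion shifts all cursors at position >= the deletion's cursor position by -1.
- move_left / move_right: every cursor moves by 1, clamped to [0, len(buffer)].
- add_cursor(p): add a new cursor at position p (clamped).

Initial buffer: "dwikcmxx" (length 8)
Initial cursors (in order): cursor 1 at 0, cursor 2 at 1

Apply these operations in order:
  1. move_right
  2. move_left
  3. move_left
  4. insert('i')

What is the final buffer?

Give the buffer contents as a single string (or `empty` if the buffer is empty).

Answer: iidwikcmxx

Derivation:
After op 1 (move_right): buffer="dwikcmxx" (len 8), cursors c1@1 c2@2, authorship ........
After op 2 (move_left): buffer="dwikcmxx" (len 8), cursors c1@0 c2@1, authorship ........
After op 3 (move_left): buffer="dwikcmxx" (len 8), cursors c1@0 c2@0, authorship ........
After op 4 (insert('i')): buffer="iidwikcmxx" (len 10), cursors c1@2 c2@2, authorship 12........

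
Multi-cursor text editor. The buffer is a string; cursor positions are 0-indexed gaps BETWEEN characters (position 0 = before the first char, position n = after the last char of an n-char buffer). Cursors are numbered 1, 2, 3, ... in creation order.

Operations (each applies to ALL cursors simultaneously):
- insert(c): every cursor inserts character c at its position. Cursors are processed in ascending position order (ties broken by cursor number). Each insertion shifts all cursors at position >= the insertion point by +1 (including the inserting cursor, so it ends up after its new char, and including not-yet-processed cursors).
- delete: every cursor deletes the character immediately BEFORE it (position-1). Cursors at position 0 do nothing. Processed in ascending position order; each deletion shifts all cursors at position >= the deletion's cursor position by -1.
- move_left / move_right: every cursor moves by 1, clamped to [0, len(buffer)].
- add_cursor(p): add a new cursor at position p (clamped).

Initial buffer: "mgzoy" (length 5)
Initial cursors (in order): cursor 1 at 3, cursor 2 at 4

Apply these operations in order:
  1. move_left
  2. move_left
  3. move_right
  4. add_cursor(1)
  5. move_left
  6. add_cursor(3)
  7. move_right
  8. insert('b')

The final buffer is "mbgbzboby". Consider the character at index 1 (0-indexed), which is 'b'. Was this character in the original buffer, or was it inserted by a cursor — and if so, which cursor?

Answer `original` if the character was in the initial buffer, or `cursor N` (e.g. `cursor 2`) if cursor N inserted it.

Answer: cursor 3

Derivation:
After op 1 (move_left): buffer="mgzoy" (len 5), cursors c1@2 c2@3, authorship .....
After op 2 (move_left): buffer="mgzoy" (len 5), cursors c1@1 c2@2, authorship .....
After op 3 (move_right): buffer="mgzoy" (len 5), cursors c1@2 c2@3, authorship .....
After op 4 (add_cursor(1)): buffer="mgzoy" (len 5), cursors c3@1 c1@2 c2@3, authorship .....
After op 5 (move_left): buffer="mgzoy" (len 5), cursors c3@0 c1@1 c2@2, authorship .....
After op 6 (add_cursor(3)): buffer="mgzoy" (len 5), cursors c3@0 c1@1 c2@2 c4@3, authorship .....
After op 7 (move_right): buffer="mgzoy" (len 5), cursors c3@1 c1@2 c2@3 c4@4, authorship .....
After op 8 (insert('b')): buffer="mbgbzboby" (len 9), cursors c3@2 c1@4 c2@6 c4@8, authorship .3.1.2.4.
Authorship (.=original, N=cursor N): . 3 . 1 . 2 . 4 .
Index 1: author = 3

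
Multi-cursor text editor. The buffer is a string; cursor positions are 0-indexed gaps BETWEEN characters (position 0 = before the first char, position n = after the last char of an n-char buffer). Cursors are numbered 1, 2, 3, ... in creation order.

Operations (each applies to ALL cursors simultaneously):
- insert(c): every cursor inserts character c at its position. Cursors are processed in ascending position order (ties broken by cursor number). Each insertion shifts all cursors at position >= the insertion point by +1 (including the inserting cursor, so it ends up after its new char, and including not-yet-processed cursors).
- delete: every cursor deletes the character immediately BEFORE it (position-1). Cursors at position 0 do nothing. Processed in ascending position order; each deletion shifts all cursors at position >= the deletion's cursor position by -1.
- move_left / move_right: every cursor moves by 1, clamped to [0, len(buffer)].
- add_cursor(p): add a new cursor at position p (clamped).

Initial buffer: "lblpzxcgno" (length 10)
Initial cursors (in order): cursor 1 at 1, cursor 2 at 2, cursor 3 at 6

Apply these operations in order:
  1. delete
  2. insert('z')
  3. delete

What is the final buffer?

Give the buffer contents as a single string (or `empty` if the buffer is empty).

After op 1 (delete): buffer="lpzcgno" (len 7), cursors c1@0 c2@0 c3@3, authorship .......
After op 2 (insert('z')): buffer="zzlpzzcgno" (len 10), cursors c1@2 c2@2 c3@6, authorship 12...3....
After op 3 (delete): buffer="lpzcgno" (len 7), cursors c1@0 c2@0 c3@3, authorship .......

Answer: lpzcgno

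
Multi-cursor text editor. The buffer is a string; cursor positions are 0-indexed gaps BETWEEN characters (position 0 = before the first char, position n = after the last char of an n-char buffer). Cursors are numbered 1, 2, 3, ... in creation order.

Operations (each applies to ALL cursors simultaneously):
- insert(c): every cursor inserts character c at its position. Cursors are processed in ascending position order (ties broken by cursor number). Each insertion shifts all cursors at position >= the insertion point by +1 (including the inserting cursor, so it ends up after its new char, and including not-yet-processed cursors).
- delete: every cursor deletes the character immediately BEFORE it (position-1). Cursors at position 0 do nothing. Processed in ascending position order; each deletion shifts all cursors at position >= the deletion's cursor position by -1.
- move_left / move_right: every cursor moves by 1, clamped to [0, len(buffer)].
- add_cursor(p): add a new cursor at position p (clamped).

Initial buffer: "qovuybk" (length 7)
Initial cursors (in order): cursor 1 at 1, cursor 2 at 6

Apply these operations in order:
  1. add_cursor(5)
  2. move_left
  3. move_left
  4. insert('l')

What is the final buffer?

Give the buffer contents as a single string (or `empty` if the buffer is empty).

After op 1 (add_cursor(5)): buffer="qovuybk" (len 7), cursors c1@1 c3@5 c2@6, authorship .......
After op 2 (move_left): buffer="qovuybk" (len 7), cursors c1@0 c3@4 c2@5, authorship .......
After op 3 (move_left): buffer="qovuybk" (len 7), cursors c1@0 c3@3 c2@4, authorship .......
After op 4 (insert('l')): buffer="lqovlulybk" (len 10), cursors c1@1 c3@5 c2@7, authorship 1...3.2...

Answer: lqovlulybk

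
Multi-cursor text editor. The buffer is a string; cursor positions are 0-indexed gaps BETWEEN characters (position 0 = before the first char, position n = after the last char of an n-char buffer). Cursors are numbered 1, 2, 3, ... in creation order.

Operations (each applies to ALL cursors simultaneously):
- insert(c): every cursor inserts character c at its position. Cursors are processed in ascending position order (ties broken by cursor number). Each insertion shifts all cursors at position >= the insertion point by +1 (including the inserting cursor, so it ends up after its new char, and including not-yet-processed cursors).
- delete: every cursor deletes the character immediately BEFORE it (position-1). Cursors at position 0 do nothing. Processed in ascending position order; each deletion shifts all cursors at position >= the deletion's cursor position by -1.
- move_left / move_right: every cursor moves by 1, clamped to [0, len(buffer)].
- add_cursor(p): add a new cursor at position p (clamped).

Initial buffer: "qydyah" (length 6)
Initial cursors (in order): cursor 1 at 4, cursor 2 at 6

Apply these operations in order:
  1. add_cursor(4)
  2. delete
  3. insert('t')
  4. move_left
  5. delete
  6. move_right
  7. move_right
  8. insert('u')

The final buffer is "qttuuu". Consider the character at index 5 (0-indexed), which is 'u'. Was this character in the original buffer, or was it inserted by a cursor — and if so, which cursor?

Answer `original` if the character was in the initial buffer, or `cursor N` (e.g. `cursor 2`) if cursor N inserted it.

Answer: cursor 3

Derivation:
After op 1 (add_cursor(4)): buffer="qydyah" (len 6), cursors c1@4 c3@4 c2@6, authorship ......
After op 2 (delete): buffer="qya" (len 3), cursors c1@2 c3@2 c2@3, authorship ...
After op 3 (insert('t')): buffer="qyttat" (len 6), cursors c1@4 c3@4 c2@6, authorship ..13.2
After op 4 (move_left): buffer="qyttat" (len 6), cursors c1@3 c3@3 c2@5, authorship ..13.2
After op 5 (delete): buffer="qtt" (len 3), cursors c1@1 c3@1 c2@2, authorship .32
After op 6 (move_right): buffer="qtt" (len 3), cursors c1@2 c3@2 c2@3, authorship .32
After op 7 (move_right): buffer="qtt" (len 3), cursors c1@3 c2@3 c3@3, authorship .32
After op 8 (insert('u')): buffer="qttuuu" (len 6), cursors c1@6 c2@6 c3@6, authorship .32123
Authorship (.=original, N=cursor N): . 3 2 1 2 3
Index 5: author = 3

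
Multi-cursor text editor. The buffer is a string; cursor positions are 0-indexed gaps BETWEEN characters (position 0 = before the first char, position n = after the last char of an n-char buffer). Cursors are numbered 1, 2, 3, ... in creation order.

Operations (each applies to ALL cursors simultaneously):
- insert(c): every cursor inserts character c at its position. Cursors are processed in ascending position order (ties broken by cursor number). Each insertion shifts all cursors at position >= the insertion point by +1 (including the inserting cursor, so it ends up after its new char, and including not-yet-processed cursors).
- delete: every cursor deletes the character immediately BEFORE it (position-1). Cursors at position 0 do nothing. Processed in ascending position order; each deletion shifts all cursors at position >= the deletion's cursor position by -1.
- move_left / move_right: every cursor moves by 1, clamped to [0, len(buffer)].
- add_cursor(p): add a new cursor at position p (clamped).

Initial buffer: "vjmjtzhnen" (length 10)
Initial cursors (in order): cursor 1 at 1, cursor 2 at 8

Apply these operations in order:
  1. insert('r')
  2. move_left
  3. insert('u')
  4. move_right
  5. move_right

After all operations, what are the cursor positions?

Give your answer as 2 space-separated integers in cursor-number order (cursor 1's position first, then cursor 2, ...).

After op 1 (insert('r')): buffer="vrjmjtzhnren" (len 12), cursors c1@2 c2@10, authorship .1.......2..
After op 2 (move_left): buffer="vrjmjtzhnren" (len 12), cursors c1@1 c2@9, authorship .1.......2..
After op 3 (insert('u')): buffer="vurjmjtzhnuren" (len 14), cursors c1@2 c2@11, authorship .11.......22..
After op 4 (move_right): buffer="vurjmjtzhnuren" (len 14), cursors c1@3 c2@12, authorship .11.......22..
After op 5 (move_right): buffer="vurjmjtzhnuren" (len 14), cursors c1@4 c2@13, authorship .11.......22..

Answer: 4 13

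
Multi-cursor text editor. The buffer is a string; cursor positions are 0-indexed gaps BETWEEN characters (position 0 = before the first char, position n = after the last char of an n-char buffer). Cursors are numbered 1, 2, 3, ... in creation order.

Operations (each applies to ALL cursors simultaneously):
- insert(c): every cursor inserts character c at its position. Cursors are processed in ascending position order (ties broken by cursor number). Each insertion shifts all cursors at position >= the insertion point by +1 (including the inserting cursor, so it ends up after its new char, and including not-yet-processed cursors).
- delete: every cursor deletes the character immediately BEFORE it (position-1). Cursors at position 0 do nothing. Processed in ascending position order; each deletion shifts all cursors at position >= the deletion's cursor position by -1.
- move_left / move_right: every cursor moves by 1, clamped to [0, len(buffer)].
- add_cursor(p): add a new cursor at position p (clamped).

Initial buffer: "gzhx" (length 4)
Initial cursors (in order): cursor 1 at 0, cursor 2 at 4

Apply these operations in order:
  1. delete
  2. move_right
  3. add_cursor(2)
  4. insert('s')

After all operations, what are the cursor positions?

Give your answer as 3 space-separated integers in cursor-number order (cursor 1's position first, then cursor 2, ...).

Answer: 2 6 4

Derivation:
After op 1 (delete): buffer="gzh" (len 3), cursors c1@0 c2@3, authorship ...
After op 2 (move_right): buffer="gzh" (len 3), cursors c1@1 c2@3, authorship ...
After op 3 (add_cursor(2)): buffer="gzh" (len 3), cursors c1@1 c3@2 c2@3, authorship ...
After op 4 (insert('s')): buffer="gszshs" (len 6), cursors c1@2 c3@4 c2@6, authorship .1.3.2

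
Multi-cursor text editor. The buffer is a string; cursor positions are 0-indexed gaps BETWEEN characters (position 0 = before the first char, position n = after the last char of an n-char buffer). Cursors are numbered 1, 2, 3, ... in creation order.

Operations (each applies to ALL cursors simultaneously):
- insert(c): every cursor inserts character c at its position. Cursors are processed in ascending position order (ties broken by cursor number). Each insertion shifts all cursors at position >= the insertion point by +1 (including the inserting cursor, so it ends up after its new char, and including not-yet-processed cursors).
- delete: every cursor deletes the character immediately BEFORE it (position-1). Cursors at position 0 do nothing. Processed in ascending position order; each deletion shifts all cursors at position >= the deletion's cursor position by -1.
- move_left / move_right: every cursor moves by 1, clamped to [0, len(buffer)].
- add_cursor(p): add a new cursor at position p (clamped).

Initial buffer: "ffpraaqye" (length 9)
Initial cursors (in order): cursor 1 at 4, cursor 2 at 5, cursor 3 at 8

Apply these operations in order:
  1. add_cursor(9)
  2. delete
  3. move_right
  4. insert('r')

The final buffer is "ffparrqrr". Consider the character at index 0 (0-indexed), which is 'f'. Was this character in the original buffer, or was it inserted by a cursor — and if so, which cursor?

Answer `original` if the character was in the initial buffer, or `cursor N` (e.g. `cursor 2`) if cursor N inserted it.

After op 1 (add_cursor(9)): buffer="ffpraaqye" (len 9), cursors c1@4 c2@5 c3@8 c4@9, authorship .........
After op 2 (delete): buffer="ffpaq" (len 5), cursors c1@3 c2@3 c3@5 c4@5, authorship .....
After op 3 (move_right): buffer="ffpaq" (len 5), cursors c1@4 c2@4 c3@5 c4@5, authorship .....
After op 4 (insert('r')): buffer="ffparrqrr" (len 9), cursors c1@6 c2@6 c3@9 c4@9, authorship ....12.34
Authorship (.=original, N=cursor N): . . . . 1 2 . 3 4
Index 0: author = original

Answer: original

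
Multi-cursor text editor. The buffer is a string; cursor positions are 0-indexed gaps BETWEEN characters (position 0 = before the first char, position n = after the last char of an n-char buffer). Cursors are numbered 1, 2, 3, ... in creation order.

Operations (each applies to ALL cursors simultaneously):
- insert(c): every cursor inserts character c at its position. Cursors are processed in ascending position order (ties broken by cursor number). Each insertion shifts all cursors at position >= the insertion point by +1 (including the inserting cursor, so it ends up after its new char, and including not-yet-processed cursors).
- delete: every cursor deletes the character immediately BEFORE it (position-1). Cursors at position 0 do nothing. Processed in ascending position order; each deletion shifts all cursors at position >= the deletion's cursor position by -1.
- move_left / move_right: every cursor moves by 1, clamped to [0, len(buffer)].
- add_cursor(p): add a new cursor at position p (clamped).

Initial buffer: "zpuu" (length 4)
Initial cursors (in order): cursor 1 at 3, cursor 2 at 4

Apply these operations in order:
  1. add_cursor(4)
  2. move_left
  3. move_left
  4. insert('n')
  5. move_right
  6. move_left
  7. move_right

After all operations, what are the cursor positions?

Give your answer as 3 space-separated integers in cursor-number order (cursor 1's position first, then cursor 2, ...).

After op 1 (add_cursor(4)): buffer="zpuu" (len 4), cursors c1@3 c2@4 c3@4, authorship ....
After op 2 (move_left): buffer="zpuu" (len 4), cursors c1@2 c2@3 c3@3, authorship ....
After op 3 (move_left): buffer="zpuu" (len 4), cursors c1@1 c2@2 c3@2, authorship ....
After op 4 (insert('n')): buffer="znpnnuu" (len 7), cursors c1@2 c2@5 c3@5, authorship .1.23..
After op 5 (move_right): buffer="znpnnuu" (len 7), cursors c1@3 c2@6 c3@6, authorship .1.23..
After op 6 (move_left): buffer="znpnnuu" (len 7), cursors c1@2 c2@5 c3@5, authorship .1.23..
After op 7 (move_right): buffer="znpnnuu" (len 7), cursors c1@3 c2@6 c3@6, authorship .1.23..

Answer: 3 6 6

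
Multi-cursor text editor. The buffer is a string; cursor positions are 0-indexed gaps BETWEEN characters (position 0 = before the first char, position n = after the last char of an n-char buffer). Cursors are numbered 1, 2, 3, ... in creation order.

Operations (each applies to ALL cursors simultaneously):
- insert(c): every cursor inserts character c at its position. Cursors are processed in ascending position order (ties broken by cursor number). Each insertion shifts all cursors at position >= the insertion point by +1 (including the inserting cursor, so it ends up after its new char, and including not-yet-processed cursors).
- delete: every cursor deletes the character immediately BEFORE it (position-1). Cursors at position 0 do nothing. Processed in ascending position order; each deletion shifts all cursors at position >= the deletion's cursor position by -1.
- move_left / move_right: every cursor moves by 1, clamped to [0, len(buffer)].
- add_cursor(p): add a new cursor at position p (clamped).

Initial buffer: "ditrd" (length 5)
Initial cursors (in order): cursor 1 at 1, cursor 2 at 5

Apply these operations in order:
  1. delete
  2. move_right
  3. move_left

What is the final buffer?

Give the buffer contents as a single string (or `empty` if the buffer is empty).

After op 1 (delete): buffer="itr" (len 3), cursors c1@0 c2@3, authorship ...
After op 2 (move_right): buffer="itr" (len 3), cursors c1@1 c2@3, authorship ...
After op 3 (move_left): buffer="itr" (len 3), cursors c1@0 c2@2, authorship ...

Answer: itr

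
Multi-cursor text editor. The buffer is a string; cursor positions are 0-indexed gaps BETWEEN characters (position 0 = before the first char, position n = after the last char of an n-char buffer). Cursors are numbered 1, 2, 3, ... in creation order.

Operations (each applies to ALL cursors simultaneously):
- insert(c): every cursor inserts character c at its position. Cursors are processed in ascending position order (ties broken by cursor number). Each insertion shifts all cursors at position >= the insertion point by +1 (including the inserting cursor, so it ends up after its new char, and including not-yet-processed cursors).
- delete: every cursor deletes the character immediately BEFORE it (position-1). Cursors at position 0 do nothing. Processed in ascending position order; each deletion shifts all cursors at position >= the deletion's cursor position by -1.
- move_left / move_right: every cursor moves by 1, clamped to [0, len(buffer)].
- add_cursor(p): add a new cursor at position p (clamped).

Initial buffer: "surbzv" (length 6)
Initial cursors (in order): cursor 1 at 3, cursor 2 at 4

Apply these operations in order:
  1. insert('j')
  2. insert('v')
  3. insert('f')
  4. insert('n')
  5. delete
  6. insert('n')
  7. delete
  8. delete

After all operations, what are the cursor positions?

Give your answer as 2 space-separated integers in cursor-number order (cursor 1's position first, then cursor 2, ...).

Answer: 5 8

Derivation:
After op 1 (insert('j')): buffer="surjbjzv" (len 8), cursors c1@4 c2@6, authorship ...1.2..
After op 2 (insert('v')): buffer="surjvbjvzv" (len 10), cursors c1@5 c2@8, authorship ...11.22..
After op 3 (insert('f')): buffer="surjvfbjvfzv" (len 12), cursors c1@6 c2@10, authorship ...111.222..
After op 4 (insert('n')): buffer="surjvfnbjvfnzv" (len 14), cursors c1@7 c2@12, authorship ...1111.2222..
After op 5 (delete): buffer="surjvfbjvfzv" (len 12), cursors c1@6 c2@10, authorship ...111.222..
After op 6 (insert('n')): buffer="surjvfnbjvfnzv" (len 14), cursors c1@7 c2@12, authorship ...1111.2222..
After op 7 (delete): buffer="surjvfbjvfzv" (len 12), cursors c1@6 c2@10, authorship ...111.222..
After op 8 (delete): buffer="surjvbjvzv" (len 10), cursors c1@5 c2@8, authorship ...11.22..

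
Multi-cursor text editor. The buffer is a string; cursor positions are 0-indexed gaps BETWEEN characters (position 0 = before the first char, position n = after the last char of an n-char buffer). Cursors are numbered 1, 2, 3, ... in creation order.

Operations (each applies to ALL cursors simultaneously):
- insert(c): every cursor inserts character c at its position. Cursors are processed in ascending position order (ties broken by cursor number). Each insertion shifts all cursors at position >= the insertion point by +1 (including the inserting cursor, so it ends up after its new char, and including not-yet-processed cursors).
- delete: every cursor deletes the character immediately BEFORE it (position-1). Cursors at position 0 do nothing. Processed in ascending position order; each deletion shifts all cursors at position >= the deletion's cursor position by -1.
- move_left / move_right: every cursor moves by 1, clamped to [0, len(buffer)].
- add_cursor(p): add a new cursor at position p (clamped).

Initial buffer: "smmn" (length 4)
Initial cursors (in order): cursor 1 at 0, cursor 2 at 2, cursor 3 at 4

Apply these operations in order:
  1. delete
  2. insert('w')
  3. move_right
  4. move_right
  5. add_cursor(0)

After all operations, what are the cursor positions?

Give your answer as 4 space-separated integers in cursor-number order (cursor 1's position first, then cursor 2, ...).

Answer: 3 5 5 0

Derivation:
After op 1 (delete): buffer="sm" (len 2), cursors c1@0 c2@1 c3@2, authorship ..
After op 2 (insert('w')): buffer="wswmw" (len 5), cursors c1@1 c2@3 c3@5, authorship 1.2.3
After op 3 (move_right): buffer="wswmw" (len 5), cursors c1@2 c2@4 c3@5, authorship 1.2.3
After op 4 (move_right): buffer="wswmw" (len 5), cursors c1@3 c2@5 c3@5, authorship 1.2.3
After op 5 (add_cursor(0)): buffer="wswmw" (len 5), cursors c4@0 c1@3 c2@5 c3@5, authorship 1.2.3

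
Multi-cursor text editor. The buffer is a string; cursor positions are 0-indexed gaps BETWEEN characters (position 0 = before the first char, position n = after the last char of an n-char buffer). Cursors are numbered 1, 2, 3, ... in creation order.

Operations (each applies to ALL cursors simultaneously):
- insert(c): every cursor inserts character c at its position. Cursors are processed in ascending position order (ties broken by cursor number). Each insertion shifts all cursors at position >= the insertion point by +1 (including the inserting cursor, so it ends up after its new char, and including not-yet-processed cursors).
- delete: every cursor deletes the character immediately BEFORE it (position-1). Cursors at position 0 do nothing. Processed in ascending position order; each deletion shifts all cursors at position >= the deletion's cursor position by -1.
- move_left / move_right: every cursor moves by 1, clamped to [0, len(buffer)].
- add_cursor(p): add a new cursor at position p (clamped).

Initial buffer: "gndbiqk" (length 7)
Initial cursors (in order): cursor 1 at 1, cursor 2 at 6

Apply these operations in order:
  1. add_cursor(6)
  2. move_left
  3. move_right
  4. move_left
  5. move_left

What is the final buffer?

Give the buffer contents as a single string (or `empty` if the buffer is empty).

After op 1 (add_cursor(6)): buffer="gndbiqk" (len 7), cursors c1@1 c2@6 c3@6, authorship .......
After op 2 (move_left): buffer="gndbiqk" (len 7), cursors c1@0 c2@5 c3@5, authorship .......
After op 3 (move_right): buffer="gndbiqk" (len 7), cursors c1@1 c2@6 c3@6, authorship .......
After op 4 (move_left): buffer="gndbiqk" (len 7), cursors c1@0 c2@5 c3@5, authorship .......
After op 5 (move_left): buffer="gndbiqk" (len 7), cursors c1@0 c2@4 c3@4, authorship .......

Answer: gndbiqk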